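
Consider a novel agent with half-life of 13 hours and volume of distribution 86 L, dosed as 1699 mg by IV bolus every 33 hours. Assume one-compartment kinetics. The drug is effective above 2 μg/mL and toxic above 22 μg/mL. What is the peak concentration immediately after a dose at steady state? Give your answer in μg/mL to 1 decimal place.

τ/t½ = 33/13 ≈ 2.5385, so fraction remaining f = (1/2)^(33/13) ≈ 0.1721.
At steady state, accumulation factor R = 1/(1 − e^(−kτ)) ≈ 1.2079.
Single-dose peak C₀ = D/Vd = 1699/86 ≈ 19.756 μg/mL.
Steady-state peak Cmax,ss = C₀·R ≈ 19.756 × 1.2079 ≈ 23.863 μg/mL.
Peak 23.9 μg/mL vs MTC 22 μg/mL: exceeds toxic threshold.

23.9 μg/mL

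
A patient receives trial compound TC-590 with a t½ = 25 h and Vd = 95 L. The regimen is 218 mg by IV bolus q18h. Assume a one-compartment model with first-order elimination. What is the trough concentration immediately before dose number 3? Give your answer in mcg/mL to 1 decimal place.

2.2 mcg/mL

f = (1/2)^(τ/t½) = (1/2)^(18/25) ≈ 0.6071.
C₀ = D/Vd = 218/95 ≈ 2.295 mcg/mL.
Before the 3rd dose, 2 doses have been given. Superposition: Cmin = C₀·(f + f²).
≈ 2.295 × (0.6071 + 0.3686) ≈ 2.295 × 0.9757 ≈ 2.239 mcg/mL.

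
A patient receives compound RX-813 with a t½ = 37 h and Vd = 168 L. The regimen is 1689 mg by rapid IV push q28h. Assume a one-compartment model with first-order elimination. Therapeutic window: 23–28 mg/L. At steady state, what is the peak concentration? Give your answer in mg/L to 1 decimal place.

Over one 28-h interval, 28/37 ≈ 0.75676 half-lives elapse, leaving f ≈ 0.5918 of each dose.
At steady state, accumulation factor R = 1/(1 − e^(−kτ)) ≈ 2.4498.
Each bolus raises the concentration by D/Vd = 1689/168 ≈ 10.054 mg/L.
Steady-state peak Cmax,ss = C₀·R ≈ 10.054 × 2.4498 ≈ 24.630 mg/L.
Peak 24.6 mg/L vs MTC 28 mg/L: below toxic threshold.

24.6 mg/L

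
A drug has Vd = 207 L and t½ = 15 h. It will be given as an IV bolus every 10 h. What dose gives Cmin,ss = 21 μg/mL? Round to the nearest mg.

τ/t½ = 10/15 ≈ 0.66667, so f = (1/2)^(10/15) ≈ 0.629961.
Cmin,ss = (D/Vd)·f/(1−f), so D = Cmin,ss·Vd·(1−f)/f.
D = 21 × 207 × (1−f)/f ≈ 21 × 207 × 0.58740 ≈ 2553.43 mg.

2553 mg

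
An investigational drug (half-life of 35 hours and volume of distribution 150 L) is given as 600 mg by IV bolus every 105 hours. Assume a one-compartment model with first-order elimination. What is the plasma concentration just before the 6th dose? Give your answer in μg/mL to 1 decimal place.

f = (1/2)^(τ/t½) = (1/2)^(105/35) ≈ 0.1250.
C₀ = D/Vd = 600/150 ≈ 4.000 μg/mL.
Before the 6th dose, 5 doses have been given. Superposition: Cmin = C₀·(f + f² + … + f^5).
≈ 4.000 × (0.1250 + 0.0156 + 0.0020 + 0.0002 + 0.0000) ≈ 4.000 × 0.1428 ≈ 0.571 μg/mL.

0.6 μg/mL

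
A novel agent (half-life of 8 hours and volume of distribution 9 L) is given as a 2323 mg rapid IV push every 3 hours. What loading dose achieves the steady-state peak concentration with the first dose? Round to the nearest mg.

10149 mg

f = (1/2)^(3/8) ≈ 0.771105; accumulation ratio R = 1/(1−f) ≈ 4.36882.
Loading dose to hit Cmax,ss on first dose: D_load = D_maint·R ≈ 2323 × 4.36882 ≈ 10148.77 mg.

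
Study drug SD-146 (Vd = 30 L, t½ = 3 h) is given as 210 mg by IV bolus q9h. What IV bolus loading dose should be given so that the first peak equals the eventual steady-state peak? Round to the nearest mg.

f = (1/2)^(9/3) ≈ 0.125000; accumulation ratio R = 1/(1−f) ≈ 1.14286.
Loading dose to hit Cmax,ss on first dose: D_load = D_maint·R ≈ 210 × 1.14286 ≈ 240.00 mg.

240 mg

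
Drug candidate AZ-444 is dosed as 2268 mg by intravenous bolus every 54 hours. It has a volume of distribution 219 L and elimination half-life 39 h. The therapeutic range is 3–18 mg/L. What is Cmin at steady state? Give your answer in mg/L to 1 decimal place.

k = ln2/t½ = ln2/39 ≈ 0.017773 h⁻¹; fraction remaining f = e^(−kτ) = e^(−0.017773×54) ≈ 0.3830.
At steady state, accumulation factor R = 1/(1 − e^(−kτ)) ≈ 1.6207.
Each bolus raises the concentration by D/Vd = 2268/219 ≈ 10.356 mg/L.
Cmax,ss = C₀/(1 − f) ≈ 10.356/0.6170 ≈ 16.784 mg/L.
Steady-state trough Cmin,ss = Cmax,ss·f ≈ 16.784 × 0.3830 ≈ 6.428 mg/L.
Trough 6.4 mg/L vs MEC 3 mg/L: adequate.

6.4 mg/L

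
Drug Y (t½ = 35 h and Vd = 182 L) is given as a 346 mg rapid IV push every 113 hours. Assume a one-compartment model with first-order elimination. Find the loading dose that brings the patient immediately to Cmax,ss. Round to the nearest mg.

f = (1/2)^(113/35) ≈ 0.106685; accumulation ratio R = 1/(1−f) ≈ 1.11943.
Loading dose to hit Cmax,ss on first dose: D_load = D_maint·R ≈ 346 × 1.11943 ≈ 387.32 mg.

387 mg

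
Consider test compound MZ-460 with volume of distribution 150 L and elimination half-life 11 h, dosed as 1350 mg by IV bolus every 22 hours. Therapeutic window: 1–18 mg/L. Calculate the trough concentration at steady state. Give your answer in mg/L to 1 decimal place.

3.0 mg/L

The dosing interval is 2 half-lives, so f = 2^(−2) = 0.25.
At steady state, R = 1/(1 − 0.25) = 4/3.
Single-dose peak C₀ = D/Vd = 1350/150 = 9 mg/L.
Steady-state peak Cmax,ss = C₀·R = 9 × 4/3 ≈ 12.000 mg/L.
Steady-state trough Cmin,ss = Cmax,ss·f ≈ 12.000 × 0.25 ≈ 3.000 mg/L.
Trough 3.0 mg/L vs MEC 1 mg/L: adequate.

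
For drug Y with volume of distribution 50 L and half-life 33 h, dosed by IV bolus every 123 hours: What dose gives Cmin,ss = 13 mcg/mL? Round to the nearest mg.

7959 mg

τ/t½ = 123/33 ≈ 3.7273, so f = (1/2)^(123/33) ≈ 0.075506.
Cmin,ss = (D/Vd)·f/(1−f), so D = Cmin,ss·Vd·(1−f)/f.
D = 13 × 50 × (1−f)/f ≈ 13 × 50 × 12.24398 ≈ 7958.59 mg.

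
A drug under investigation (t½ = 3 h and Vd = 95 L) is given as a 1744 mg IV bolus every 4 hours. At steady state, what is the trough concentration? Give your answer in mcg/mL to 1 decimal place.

12.1 mcg/mL

k = ln2/t½ = ln2/3 ≈ 0.231049 h⁻¹; fraction remaining f = e^(−kτ) = e^(−0.231049×4) ≈ 0.3969.
At steady state, accumulation factor R = 1/(1 − e^(−kτ)) ≈ 1.6581.
Single-dose peak C₀ = D/Vd = 1744/95 ≈ 18.358 mcg/mL.
Steady-state peak Cmax,ss = C₀·R ≈ 18.358 × 1.6581 ≈ 30.439 mcg/mL.
One interval later, Cmin,ss = Cmax,ss·e^(−kτ) ≈ 30.439 × 0.3969 ≈ 12.081 mcg/mL.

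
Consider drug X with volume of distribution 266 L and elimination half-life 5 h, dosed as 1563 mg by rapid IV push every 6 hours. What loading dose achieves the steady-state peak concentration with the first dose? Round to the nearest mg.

f = (1/2)^(6/5) ≈ 0.435275; accumulation ratio R = 1/(1−f) ≈ 1.77077.
Loading dose to hit Cmax,ss on first dose: D_load = D_maint·R ≈ 1563 × 1.77077 ≈ 2767.71 mg.

2768 mg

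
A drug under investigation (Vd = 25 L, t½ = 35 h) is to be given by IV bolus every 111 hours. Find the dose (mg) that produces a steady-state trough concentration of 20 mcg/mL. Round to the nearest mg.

4005 mg

τ/t½ = 111/35 ≈ 3.1714, so f = (1/2)^(111/35) ≈ 0.110995.
Cmin,ss = (D/Vd)·f/(1−f), so D = Cmin,ss·Vd·(1−f)/f.
D = 20 × 25 × (1−f)/f ≈ 20 × 25 × 8.00941 ≈ 4004.71 mg.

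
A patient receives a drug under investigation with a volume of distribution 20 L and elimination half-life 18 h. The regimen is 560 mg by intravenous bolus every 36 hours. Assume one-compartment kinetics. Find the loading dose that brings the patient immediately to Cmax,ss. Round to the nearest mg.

f = (1/2)^(36/18) ≈ 0.250000; accumulation ratio R = 1/(1−f) ≈ 1.33333.
Loading dose to hit Cmax,ss on first dose: D_load = D_maint·R ≈ 560 × 1.33333 ≈ 746.66 mg.

747 mg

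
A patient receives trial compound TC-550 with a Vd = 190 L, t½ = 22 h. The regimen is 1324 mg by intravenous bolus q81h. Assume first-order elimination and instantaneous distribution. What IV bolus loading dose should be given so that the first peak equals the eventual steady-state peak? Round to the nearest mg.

f = (1/2)^(81/22) ≈ 0.077922; accumulation ratio R = 1/(1−f) ≈ 1.08451.
Loading dose to hit Cmax,ss on first dose: D_load = D_maint·R ≈ 1324 × 1.08451 ≈ 1435.89 mg.

1436 mg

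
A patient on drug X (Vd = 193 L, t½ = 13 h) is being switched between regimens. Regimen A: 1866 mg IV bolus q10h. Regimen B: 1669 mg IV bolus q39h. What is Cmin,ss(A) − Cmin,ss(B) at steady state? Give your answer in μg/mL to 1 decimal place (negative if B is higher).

12.5 μg/mL

Regimen A: f = (1/2)^(10/13) ≈ 0.5867; Cmin,ss = (1866/193)·f/(1−f) ≈ 13.725 μg/mL.
Regimen B: f = (1/2)^(39/13) ≈ 0.1250; Cmin,ss = (1669/193)·f/(1−f) ≈ 1.235 μg/mL.
Difference ≈ 13.725 − 1.235 ≈ 12.490 μg/mL.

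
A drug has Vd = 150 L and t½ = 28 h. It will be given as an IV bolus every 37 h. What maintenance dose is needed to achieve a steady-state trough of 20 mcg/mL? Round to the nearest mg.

4497 mg

τ/t½ = 37/28 ≈ 1.3214, so f = (1/2)^(37/28) ≈ 0.400139.
Cmin,ss = (D/Vd)·f/(1−f), so D = Cmin,ss·Vd·(1−f)/f.
D = 20 × 150 × (1−f)/f ≈ 20 × 150 × 1.49913 ≈ 4497.39 mg.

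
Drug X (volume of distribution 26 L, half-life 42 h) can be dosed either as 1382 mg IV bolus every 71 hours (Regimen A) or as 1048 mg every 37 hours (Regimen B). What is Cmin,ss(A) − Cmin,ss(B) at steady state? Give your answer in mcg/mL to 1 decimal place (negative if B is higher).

Regimen A: f = (1/2)^(71/42) ≈ 0.3098; Cmin,ss = (1382/26)·f/(1−f) ≈ 23.858 mcg/mL.
Regimen B: f = (1/2)^(37/42) ≈ 0.5430; Cmin,ss = (1048/26)·f/(1−f) ≈ 47.893 mcg/mL.
Difference ≈ 23.858 − 47.893 ≈ -24.035 mcg/mL.

-24.0 mcg/mL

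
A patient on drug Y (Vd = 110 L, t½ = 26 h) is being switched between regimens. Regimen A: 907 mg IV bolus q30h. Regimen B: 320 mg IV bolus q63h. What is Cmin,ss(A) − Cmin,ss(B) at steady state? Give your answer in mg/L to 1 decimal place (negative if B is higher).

6.1 mg/L

Regimen A: f = (1/2)^(30/26) ≈ 0.4494; Cmin,ss = (907/110)·f/(1−f) ≈ 6.730 mg/L.
Regimen B: f = (1/2)^(63/26) ≈ 0.1865; Cmin,ss = (320/110)·f/(1−f) ≈ 0.667 mg/L.
Difference ≈ 6.730 − 0.667 ≈ 6.063 mg/L.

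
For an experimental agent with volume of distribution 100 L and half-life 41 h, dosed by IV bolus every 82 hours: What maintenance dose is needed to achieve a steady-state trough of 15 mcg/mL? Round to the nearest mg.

τ/t½ = 82/41 ≈ 2, so f = (1/2)^(82/41) ≈ 0.250000.
Cmin,ss = (D/Vd)·f/(1−f), so D = Cmin,ss·Vd·(1−f)/f.
D = 15 × 100 × (1−f)/f ≈ 15 × 100 × 3.00000 ≈ 4500.00 mg.

4500 mg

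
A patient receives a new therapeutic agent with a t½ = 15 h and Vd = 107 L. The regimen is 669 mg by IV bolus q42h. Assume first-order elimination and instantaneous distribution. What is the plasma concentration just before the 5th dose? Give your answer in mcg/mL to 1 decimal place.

f = (1/2)^(τ/t½) = (1/2)^(42/15) ≈ 0.1436.
C₀ = D/Vd = 669/107 ≈ 6.252 mcg/mL.
Before the 5th dose, 4 doses have been given. Superposition: Cmin = C₀·(f + f² + … + f^4).
≈ 6.252 × (0.1436 + 0.0206 + 0.0030 + 0.0004) ≈ 6.252 × 0.1676 ≈ 1.048 mcg/mL.

1.0 mcg/mL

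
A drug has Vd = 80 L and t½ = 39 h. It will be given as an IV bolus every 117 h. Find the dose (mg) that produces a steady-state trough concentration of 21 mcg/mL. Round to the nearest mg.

11760 mg

τ/t½ = 117/39 ≈ 3, so f = (1/2)^(117/39) ≈ 0.125000.
Cmin,ss = (D/Vd)·f/(1−f), so D = Cmin,ss·Vd·(1−f)/f.
D = 21 × 80 × (1−f)/f ≈ 21 × 80 × 7.00000 ≈ 11760.00 mg.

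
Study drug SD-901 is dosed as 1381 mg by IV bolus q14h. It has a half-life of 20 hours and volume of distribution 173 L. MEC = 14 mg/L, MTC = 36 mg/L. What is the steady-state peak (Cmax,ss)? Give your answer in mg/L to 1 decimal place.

Over one 14-h interval, 14/20 ≈ 0.7 half-lives elapse, leaving f ≈ 0.6156 of each dose.
At steady state, accumulation factor R = 1/(1 − e^(−kτ)) ≈ 2.6015.
Single-dose peak C₀ = D/Vd = 1381/173 ≈ 7.983 mg/L.
Steady-state peak Cmax,ss = C₀·R ≈ 7.983 × 2.6015 ≈ 20.768 mg/L.
Peak 20.8 mg/L vs MTC 36 mg/L: below toxic threshold.

20.8 mg/L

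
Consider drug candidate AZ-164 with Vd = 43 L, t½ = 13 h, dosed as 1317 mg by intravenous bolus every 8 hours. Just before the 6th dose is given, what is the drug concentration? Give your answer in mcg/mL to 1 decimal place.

f = (1/2)^(τ/t½) = (1/2)^(8/13) ≈ 0.6528.
C₀ = D/Vd = 1317/43 ≈ 30.628 mcg/mL.
Before the 6th dose, 5 doses have been given. Superposition: Cmin = C₀·(f + f² + … + f^5).
≈ 30.628 × (0.6528 + 0.4261 + 0.2782 + 0.1816 + 0.1185) ≈ 30.628 × 1.6572 ≈ 50.757 mcg/mL.

50.8 mcg/mL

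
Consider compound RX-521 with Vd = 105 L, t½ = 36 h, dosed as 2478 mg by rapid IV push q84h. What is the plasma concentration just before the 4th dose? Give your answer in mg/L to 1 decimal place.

f = (1/2)^(τ/t½) = (1/2)^(84/36) ≈ 0.1984.
C₀ = D/Vd = 2478/105 ≈ 23.600 mg/L.
Before the 4th dose, 3 doses have been given. Superposition: Cmin = C₀·(f + f² + … + f^3).
≈ 23.600 × (0.1984 + 0.0394 + 0.0078) ≈ 23.600 × 0.2456 ≈ 5.796 mg/L.

5.8 mg/L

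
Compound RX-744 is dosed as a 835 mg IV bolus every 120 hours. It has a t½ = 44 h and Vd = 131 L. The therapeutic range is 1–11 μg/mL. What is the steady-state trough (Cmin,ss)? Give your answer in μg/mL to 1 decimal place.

τ/t½ = 120/44 ≈ 2.7273, so fraction remaining f = (1/2)^(120/44) ≈ 0.1510.
Each bolus raises the concentration by D/Vd = 835/131 ≈ 6.374 μg/mL.
Steady-state trough Cmin,ss = C₀·f/(1−f) ≈ 6.374 × 0.1510/0.8490 ≈ 1.134 μg/mL.
Trough 1.1 μg/mL vs MEC 1 μg/mL: adequate.

1.1 μg/mL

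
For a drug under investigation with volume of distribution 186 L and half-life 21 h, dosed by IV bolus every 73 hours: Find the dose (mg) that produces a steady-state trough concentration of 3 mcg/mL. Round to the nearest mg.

τ/t½ = 73/21 ≈ 3.4762, so f = (1/2)^(73/21) ≈ 0.089859.
Cmin,ss = (D/Vd)·f/(1−f), so D = Cmin,ss·Vd·(1−f)/f.
D = 3 × 186 × (1−f)/f ≈ 3 × 186 × 10.12855 ≈ 5651.73 mg.

5652 mg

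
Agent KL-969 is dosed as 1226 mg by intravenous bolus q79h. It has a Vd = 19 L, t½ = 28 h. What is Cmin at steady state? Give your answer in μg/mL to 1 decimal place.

k = ln2/t½ = ln2/28 ≈ 0.024755 h⁻¹; fraction remaining f = e^(−kτ) = e^(−0.024755×79) ≈ 0.1415.
Accumulation ratio R = 1/(1 − f) ≈ 1/0.8585 ≈ 1.1648.
Single-dose peak C₀ = D/Vd = 1226/19 ≈ 64.526 μg/mL.
Steady-state peak Cmax,ss = C₀·R ≈ 64.526 × 1.1648 ≈ 75.160 μg/mL.
Steady-state trough Cmin,ss = Cmax,ss·f ≈ 75.160 × 0.1415 ≈ 10.635 μg/mL.

10.6 μg/mL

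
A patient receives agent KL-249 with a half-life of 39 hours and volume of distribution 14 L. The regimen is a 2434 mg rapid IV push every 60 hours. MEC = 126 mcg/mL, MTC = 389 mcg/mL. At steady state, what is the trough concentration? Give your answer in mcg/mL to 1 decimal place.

91.3 mcg/mL

Over one 60-h interval, 60/39 ≈ 1.5385 half-lives elapse, leaving f ≈ 0.3443 of each dose.
At steady state, accumulation factor R = 1/(1 − e^(−kτ)) ≈ 1.5251.
Each bolus raises the concentration by D/Vd = 2434/14 ≈ 173.857 mcg/mL.
Steady-state peak Cmax,ss = C₀·R ≈ 173.857 × 1.5251 ≈ 265.149 mcg/mL.
Steady-state trough Cmin,ss = Cmax,ss·f ≈ 265.149 × 0.3443 ≈ 91.291 mcg/mL.
Trough 91.3 mcg/mL vs MEC 126 mcg/mL: subtherapeutic.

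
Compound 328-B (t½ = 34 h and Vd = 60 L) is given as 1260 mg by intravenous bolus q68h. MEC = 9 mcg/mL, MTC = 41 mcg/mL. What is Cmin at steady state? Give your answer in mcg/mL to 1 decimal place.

The dosing interval is 2 half-lives, so f = 2^(−2) = 0.25.
At steady state, R = 1/(1 − 0.25) = 4/3.
Single-dose peak C₀ = D/Vd = 1260/60 = 21 mcg/mL.
Steady-state peak Cmax,ss = C₀·R = 21 × 4/3 ≈ 28.000 mcg/mL.
Steady-state trough Cmin,ss = Cmax,ss·f ≈ 28.000 × 0.25 ≈ 7.000 mcg/mL.
Trough 7.0 mcg/mL vs MEC 9 mcg/mL: subtherapeutic.

7.0 mcg/mL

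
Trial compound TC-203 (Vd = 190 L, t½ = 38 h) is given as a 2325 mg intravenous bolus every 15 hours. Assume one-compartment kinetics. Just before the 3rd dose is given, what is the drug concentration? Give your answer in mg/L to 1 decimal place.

f = (1/2)^(τ/t½) = (1/2)^(15/38) ≈ 0.7606.
C₀ = D/Vd = 2325/190 ≈ 12.237 mg/L.
Before the 3rd dose, 2 doses have been given. Superposition: Cmin = C₀·(f + f²).
≈ 12.237 × (0.7606 + 0.5785) ≈ 12.237 × 1.3391 ≈ 16.387 mg/L.

16.4 mg/L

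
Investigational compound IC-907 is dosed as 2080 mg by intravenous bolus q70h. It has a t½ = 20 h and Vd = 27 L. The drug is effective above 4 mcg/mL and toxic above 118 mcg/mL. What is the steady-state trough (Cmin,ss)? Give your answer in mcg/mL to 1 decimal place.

7.5 mcg/mL

Over one 70-h interval, 70/20 ≈ 3.5 half-lives elapse, leaving f ≈ 0.0884 of each dose.
Each bolus raises the concentration by D/Vd = 2080/27 ≈ 77.037 mcg/mL.
Steady-state trough Cmin,ss = C₀·f/(1−f) ≈ 77.037 × 0.0884/0.9116 ≈ 7.470 mcg/mL.
Trough 7.5 mcg/mL vs MEC 4 mcg/mL: adequate.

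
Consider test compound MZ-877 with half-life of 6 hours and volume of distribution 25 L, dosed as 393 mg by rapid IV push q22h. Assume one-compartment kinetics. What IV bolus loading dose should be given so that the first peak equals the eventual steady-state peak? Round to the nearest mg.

427 mg

f = (1/2)^(22/6) ≈ 0.078745; accumulation ratio R = 1/(1−f) ≈ 1.08548.
Loading dose to hit Cmax,ss on first dose: D_load = D_maint·R ≈ 393 × 1.08548 ≈ 426.59 mg.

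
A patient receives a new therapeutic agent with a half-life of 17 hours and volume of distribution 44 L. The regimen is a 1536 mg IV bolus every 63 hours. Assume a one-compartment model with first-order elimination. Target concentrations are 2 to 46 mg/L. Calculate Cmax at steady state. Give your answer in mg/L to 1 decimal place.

Over one 63-h interval, 63/17 ≈ 3.7059 half-lives elapse, leaving f ≈ 0.0766 of each dose.
Accumulation ratio R = 1/(1 − f) ≈ 1/0.9234 ≈ 1.0830.
Single-dose peak C₀ = D/Vd = 1536/44 ≈ 34.909 mg/L.
Cmax,ss = C₀/(1 − f) ≈ 34.909/0.9234 ≈ 37.805 mg/L.
Peak 37.8 mg/L vs MTC 46 mg/L: below toxic threshold.

37.8 mg/L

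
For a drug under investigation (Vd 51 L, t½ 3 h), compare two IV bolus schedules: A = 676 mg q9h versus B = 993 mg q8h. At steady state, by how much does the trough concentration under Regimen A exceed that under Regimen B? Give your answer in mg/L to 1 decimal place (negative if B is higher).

Regimen A: f = (1/2)^(9/3) ≈ 0.1250; Cmin,ss = (676/51)·f/(1−f) ≈ 1.894 mg/L.
Regimen B: f = (1/2)^(8/3) ≈ 0.1575; Cmin,ss = (993/51)·f/(1−f) ≈ 3.640 mg/L.
Difference ≈ 1.894 − 3.640 ≈ -1.746 mg/L.

-1.7 mg/L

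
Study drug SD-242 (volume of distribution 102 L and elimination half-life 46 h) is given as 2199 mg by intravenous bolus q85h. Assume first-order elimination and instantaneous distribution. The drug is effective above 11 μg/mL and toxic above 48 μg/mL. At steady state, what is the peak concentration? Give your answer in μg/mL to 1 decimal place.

Over one 85-h interval, 85/46 ≈ 1.8478 half-lives elapse, leaving f ≈ 0.2778 of each dose.
Accumulation ratio R = 1/(1 − f) ≈ 1/0.7222 ≈ 1.3847.
Each bolus raises the concentration by D/Vd = 2199/102 ≈ 21.559 μg/mL.
Steady-state peak Cmax,ss = C₀·R ≈ 21.559 × 1.3847 ≈ 29.853 μg/mL.
Peak 29.9 μg/mL vs MTC 48 μg/mL: below toxic threshold.

29.9 μg/mL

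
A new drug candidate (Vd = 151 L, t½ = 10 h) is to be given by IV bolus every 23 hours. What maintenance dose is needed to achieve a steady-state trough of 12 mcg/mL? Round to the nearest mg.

7111 mg

τ/t½ = 23/10 ≈ 2.3, so f = (1/2)^(23/10) ≈ 0.203063.
Cmin,ss = (D/Vd)·f/(1−f), so D = Cmin,ss·Vd·(1−f)/f.
D = 12 × 151 × (1−f)/f ≈ 12 × 151 × 3.92458 ≈ 7111.34 mg.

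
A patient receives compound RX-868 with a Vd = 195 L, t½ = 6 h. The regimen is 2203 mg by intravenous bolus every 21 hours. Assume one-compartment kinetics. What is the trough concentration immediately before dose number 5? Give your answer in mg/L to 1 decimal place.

f = (1/2)^(τ/t½) = (1/2)^(21/6) ≈ 0.0884.
C₀ = D/Vd = 2203/195 ≈ 11.297 mg/L.
Before the 5th dose, 4 doses have been given. Superposition: Cmin = C₀·(f + f² + … + f^4).
≈ 11.297 × (0.0884 + 0.0078 + 0.0007 + 0.0001) ≈ 11.297 × 0.0970 ≈ 1.096 mg/L.

1.1 mg/L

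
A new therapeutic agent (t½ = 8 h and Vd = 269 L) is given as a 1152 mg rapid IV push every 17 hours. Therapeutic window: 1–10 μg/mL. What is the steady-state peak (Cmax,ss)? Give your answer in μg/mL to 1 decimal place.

5.6 μg/mL

τ/t½ = 17/8 ≈ 2.125, so fraction remaining f = (1/2)^(17/8) ≈ 0.2293.
Accumulation ratio R = 1/(1 − f) ≈ 1/0.7707 ≈ 1.2975.
Each bolus raises the concentration by D/Vd = 1152/269 ≈ 4.283 μg/mL.
Steady-state peak Cmax,ss = C₀·R ≈ 4.283 × 1.2975 ≈ 5.557 μg/mL.
Peak 5.6 μg/mL vs MTC 10 μg/mL: below toxic threshold.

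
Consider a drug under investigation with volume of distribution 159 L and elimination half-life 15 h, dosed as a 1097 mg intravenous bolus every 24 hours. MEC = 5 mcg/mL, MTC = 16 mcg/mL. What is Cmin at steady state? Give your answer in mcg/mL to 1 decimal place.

k = ln2/t½ = ln2/15 ≈ 0.046210 h⁻¹; fraction remaining f = e^(−kτ) = e^(−0.046210×24) ≈ 0.3299.
Accumulation ratio R = 1/(1 − f) ≈ 1/0.6701 ≈ 1.4923.
Single-dose peak C₀ = D/Vd = 1097/159 ≈ 6.899 mcg/mL.
Cmax,ss = C₀/(1 − f) ≈ 6.899/0.6701 ≈ 10.295 mcg/mL.
One interval later, Cmin,ss = Cmax,ss·e^(−kτ) ≈ 10.295 × 0.3299 ≈ 3.396 mcg/mL.
Trough 3.4 mcg/mL vs MEC 5 mcg/mL: subtherapeutic.

3.4 mcg/mL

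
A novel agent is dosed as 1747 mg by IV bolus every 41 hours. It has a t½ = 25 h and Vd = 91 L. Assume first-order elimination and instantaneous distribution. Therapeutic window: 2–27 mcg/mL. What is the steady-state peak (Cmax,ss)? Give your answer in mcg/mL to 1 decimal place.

τ/t½ = 41/25 ≈ 1.64, so fraction remaining f = (1/2)^(41/25) ≈ 0.3209.
Accumulation ratio R = 1/(1 − f) ≈ 1/0.6791 ≈ 1.4725.
Single-dose peak C₀ = D/Vd = 1747/91 ≈ 19.198 mcg/mL.
Cmax,ss = C₀/(1 − f) ≈ 19.198/0.6791 ≈ 28.270 mcg/mL.
Peak 28.3 mcg/mL vs MTC 27 mcg/mL: exceeds toxic threshold.

28.3 mcg/mL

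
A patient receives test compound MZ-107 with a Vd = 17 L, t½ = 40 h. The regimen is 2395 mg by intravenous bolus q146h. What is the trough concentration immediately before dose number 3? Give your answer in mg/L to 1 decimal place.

12.1 mg/L

f = (1/2)^(τ/t½) = (1/2)^(146/40) ≈ 0.0797.
C₀ = D/Vd = 2395/17 ≈ 140.882 mg/L.
Before the 3rd dose, 2 doses have been given. Superposition: Cmin = C₀·(f + f²).
≈ 140.882 × (0.0797 + 0.0064) ≈ 140.882 × 0.0861 ≈ 12.130 mg/L.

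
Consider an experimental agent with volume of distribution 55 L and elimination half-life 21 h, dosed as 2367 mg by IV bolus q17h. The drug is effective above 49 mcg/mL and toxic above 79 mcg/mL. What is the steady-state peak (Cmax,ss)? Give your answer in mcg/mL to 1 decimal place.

τ/t½ = 17/21 ≈ 0.80952, so fraction remaining f = (1/2)^(17/21) ≈ 0.5706.
Accumulation ratio R = 1/(1 − f) ≈ 1/0.4294 ≈ 2.3288.
Each bolus raises the concentration by D/Vd = 2367/55 ≈ 43.036 mcg/mL.
Cmax,ss = C₀/(1 − f) ≈ 43.036/0.4294 ≈ 100.224 mcg/mL.
Peak 100.2 mcg/mL vs MTC 79 mcg/mL: exceeds toxic threshold.

100.2 mcg/mL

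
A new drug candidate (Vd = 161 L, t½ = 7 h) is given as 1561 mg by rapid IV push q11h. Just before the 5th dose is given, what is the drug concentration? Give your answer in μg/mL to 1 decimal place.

f = (1/2)^(τ/t½) = (1/2)^(11/7) ≈ 0.3365.
C₀ = D/Vd = 1561/161 ≈ 9.696 μg/mL.
Before the 5th dose, 4 doses have been given. Superposition: Cmin = C₀·(f + f² + … + f^4).
≈ 9.696 × (0.3365 + 0.1132 + 0.0381 + 0.0128) ≈ 9.696 × 0.5006 ≈ 4.854 μg/mL.

4.9 μg/mL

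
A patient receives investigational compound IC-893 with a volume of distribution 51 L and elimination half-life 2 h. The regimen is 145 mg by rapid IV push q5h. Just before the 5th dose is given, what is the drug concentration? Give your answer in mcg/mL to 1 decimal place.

0.6 mcg/mL

f = (1/2)^(τ/t½) = (1/2)^(5/2) ≈ 0.1768.
C₀ = D/Vd = 145/51 ≈ 2.843 mcg/mL.
Before the 5th dose, 4 doses have been given. Superposition: Cmin = C₀·(f + f² + … + f^4).
≈ 2.843 × (0.1768 + 0.0313 + 0.0055 + 0.0010) ≈ 2.843 × 0.2146 ≈ 0.610 mcg/mL.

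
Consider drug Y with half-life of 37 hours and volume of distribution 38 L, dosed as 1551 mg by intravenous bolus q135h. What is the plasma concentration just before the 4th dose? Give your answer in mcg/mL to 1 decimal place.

f = (1/2)^(τ/t½) = (1/2)^(135/37) ≈ 0.0797.
C₀ = D/Vd = 1551/38 ≈ 40.816 mcg/mL.
Before the 4th dose, 3 doses have been given. Superposition: Cmin = C₀·(f + f² + … + f^3).
≈ 40.816 × (0.0797 + 0.0064 + 0.0005) ≈ 40.816 × 0.0866 ≈ 3.535 mcg/mL.

3.5 mcg/mL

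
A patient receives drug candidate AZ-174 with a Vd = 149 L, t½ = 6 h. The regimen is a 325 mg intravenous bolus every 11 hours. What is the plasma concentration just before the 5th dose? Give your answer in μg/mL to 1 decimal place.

f = (1/2)^(τ/t½) = (1/2)^(11/6) ≈ 0.2806.
C₀ = D/Vd = 325/149 ≈ 2.181 μg/mL.
Before the 5th dose, 4 doses have been given. Superposition: Cmin = C₀·(f + f² + … + f^4).
≈ 2.181 × (0.2806 + 0.0787 + 0.0221 + 0.0062) ≈ 2.181 × 0.3876 ≈ 0.845 μg/mL.

0.8 μg/mL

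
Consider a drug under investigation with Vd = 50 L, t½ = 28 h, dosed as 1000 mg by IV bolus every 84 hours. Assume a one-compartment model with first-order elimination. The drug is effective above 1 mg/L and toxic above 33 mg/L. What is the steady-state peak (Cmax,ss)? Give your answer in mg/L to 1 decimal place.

22.9 mg/L

τ = 84 h = 3 half-lives, so f = (1/2)^3 = 0.125.
At steady state, R = 1/(1 − 0.125) = 8/7.
Single-dose peak C₀ = D/Vd = 1000/50 = 20 mg/L.
Steady-state peak Cmax,ss = C₀·R = 20 × 8/7 ≈ 22.857 mg/L.
Peak 22.9 mg/L vs MTC 33 mg/L: below toxic threshold.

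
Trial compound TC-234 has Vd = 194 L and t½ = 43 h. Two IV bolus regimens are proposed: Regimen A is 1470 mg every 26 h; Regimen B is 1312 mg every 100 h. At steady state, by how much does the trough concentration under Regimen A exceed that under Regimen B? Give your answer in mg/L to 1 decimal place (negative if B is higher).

Regimen A: f = (1/2)^(26/43) ≈ 0.6576; Cmin,ss = (1470/194)·f/(1−f) ≈ 14.553 mg/L.
Regimen B: f = (1/2)^(100/43) ≈ 0.1995; Cmin,ss = (1312/194)·f/(1−f) ≈ 1.685 mg/L.
Difference ≈ 14.553 − 1.685 ≈ 12.868 mg/L.

12.9 mg/L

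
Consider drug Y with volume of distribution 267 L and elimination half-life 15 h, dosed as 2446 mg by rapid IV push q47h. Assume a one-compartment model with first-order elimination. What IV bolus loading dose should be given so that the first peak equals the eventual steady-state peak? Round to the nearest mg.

f = (1/2)^(47/15) ≈ 0.113965; accumulation ratio R = 1/(1−f) ≈ 1.12862.
Loading dose to hit Cmax,ss on first dose: D_load = D_maint·R ≈ 2446 × 1.12862 ≈ 2760.60 mg.

2761 mg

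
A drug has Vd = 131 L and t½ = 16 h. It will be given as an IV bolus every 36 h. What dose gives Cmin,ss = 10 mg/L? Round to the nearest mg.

τ/t½ = 36/16 ≈ 2.25, so f = (1/2)^(36/16) ≈ 0.210224.
Cmin,ss = (D/Vd)·f/(1−f), so D = Cmin,ss·Vd·(1−f)/f.
D = 10 × 131 × (1−f)/f ≈ 10 × 131 × 3.75683 ≈ 4921.45 mg.

4921 mg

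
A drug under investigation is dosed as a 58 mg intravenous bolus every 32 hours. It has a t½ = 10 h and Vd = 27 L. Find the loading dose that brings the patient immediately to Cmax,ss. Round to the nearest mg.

f = (1/2)^(32/10) ≈ 0.108819; accumulation ratio R = 1/(1−f) ≈ 1.12211.
Loading dose to hit Cmax,ss on first dose: D_load = D_maint·R ≈ 58 × 1.12211 ≈ 65.08 mg.

65 mg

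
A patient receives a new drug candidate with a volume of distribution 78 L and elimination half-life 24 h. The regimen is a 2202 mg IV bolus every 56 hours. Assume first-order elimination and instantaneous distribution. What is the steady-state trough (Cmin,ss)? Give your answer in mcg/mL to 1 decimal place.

τ/t½ = 56/24 ≈ 2.3333, so fraction remaining f = (1/2)^(56/24) ≈ 0.1984.
At steady state, accumulation factor R = 1/(1 − e^(−kτ)) ≈ 1.2475.
Single-dose peak C₀ = D/Vd = 2202/78 ≈ 28.231 mcg/mL.
Steady-state peak Cmax,ss = C₀·R ≈ 28.231 × 1.2475 ≈ 35.218 mcg/mL.
Steady-state trough Cmin,ss = Cmax,ss·f ≈ 35.218 × 0.1984 ≈ 6.987 mcg/mL.

7.0 mcg/mL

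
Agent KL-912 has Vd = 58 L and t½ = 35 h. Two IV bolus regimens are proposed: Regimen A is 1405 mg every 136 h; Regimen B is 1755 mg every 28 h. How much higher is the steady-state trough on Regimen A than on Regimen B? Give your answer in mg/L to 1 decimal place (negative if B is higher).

-39.1 mg/L

Regimen A: f = (1/2)^(136/35) ≈ 0.0677; Cmin,ss = (1405/58)·f/(1−f) ≈ 1.759 mg/L.
Regimen B: f = (1/2)^(28/35) ≈ 0.5743; Cmin,ss = (1755/58)·f/(1−f) ≈ 40.821 mg/L.
Difference ≈ 1.759 − 40.821 ≈ -39.062 mg/L.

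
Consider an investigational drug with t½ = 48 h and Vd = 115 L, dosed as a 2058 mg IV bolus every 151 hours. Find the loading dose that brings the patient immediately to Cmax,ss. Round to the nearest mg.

2320 mg

f = (1/2)^(151/48) ≈ 0.112982; accumulation ratio R = 1/(1−f) ≈ 1.12737.
Loading dose to hit Cmax,ss on first dose: D_load = D_maint·R ≈ 2058 × 1.12737 ≈ 2320.13 mg.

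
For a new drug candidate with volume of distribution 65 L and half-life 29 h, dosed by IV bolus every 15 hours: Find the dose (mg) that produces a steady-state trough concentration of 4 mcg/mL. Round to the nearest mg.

τ/t½ = 15/29 ≈ 0.51724, so f = (1/2)^(15/29) ≈ 0.698707.
Cmin,ss = (D/Vd)·f/(1−f), so D = Cmin,ss·Vd·(1−f)/f.
D = 4 × 65 × (1−f)/f ≈ 4 × 65 × 0.43122 ≈ 112.12 mg.

112 mg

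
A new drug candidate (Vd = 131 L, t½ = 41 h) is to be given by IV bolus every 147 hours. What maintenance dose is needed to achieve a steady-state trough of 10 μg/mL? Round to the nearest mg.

14414 mg

τ/t½ = 147/41 ≈ 3.5854, so f = (1/2)^(147/41) ≈ 0.083310.
Cmin,ss = (D/Vd)·f/(1−f), so D = Cmin,ss·Vd·(1−f)/f.
D = 10 × 131 × (1−f)/f ≈ 10 × 131 × 11.00336 ≈ 14414.40 mg.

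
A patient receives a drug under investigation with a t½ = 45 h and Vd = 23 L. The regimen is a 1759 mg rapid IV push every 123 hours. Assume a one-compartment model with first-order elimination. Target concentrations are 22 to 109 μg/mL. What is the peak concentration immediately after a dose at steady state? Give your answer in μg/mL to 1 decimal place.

90.0 μg/mL

τ/t½ = 123/45 ≈ 2.7333, so fraction remaining f = (1/2)^(123/45) ≈ 0.1504.
Accumulation ratio R = 1/(1 − f) ≈ 1/0.8496 ≈ 1.1770.
Single-dose peak C₀ = D/Vd = 1759/23 ≈ 76.478 μg/mL.
Steady-state peak Cmax,ss = C₀·R ≈ 76.478 × 1.1770 ≈ 90.015 μg/mL.
Peak 90.0 μg/mL vs MTC 109 μg/mL: below toxic threshold.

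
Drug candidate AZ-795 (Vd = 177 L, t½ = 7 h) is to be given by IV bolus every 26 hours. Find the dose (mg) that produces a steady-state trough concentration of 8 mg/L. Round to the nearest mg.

τ/t½ = 26/7 ≈ 3.7143, so f = (1/2)^(26/7) ≈ 0.076188.
Cmin,ss = (D/Vd)·f/(1−f), so D = Cmin,ss·Vd·(1−f)/f.
D = 8 × 177 × (1−f)/f ≈ 8 × 177 × 12.12543 ≈ 17169.61 mg.

17170 mg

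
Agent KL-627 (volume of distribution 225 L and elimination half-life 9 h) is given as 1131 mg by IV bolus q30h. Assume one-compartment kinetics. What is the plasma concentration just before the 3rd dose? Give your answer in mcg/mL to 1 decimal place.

f = (1/2)^(τ/t½) = (1/2)^(30/9) ≈ 0.0992.
C₀ = D/Vd = 1131/225 ≈ 5.027 mcg/mL.
Before the 3rd dose, 2 doses have been given. Superposition: Cmin = C₀·(f + f²).
≈ 5.027 × (0.0992 + 0.0098) ≈ 5.027 × 0.1090 ≈ 0.548 mcg/mL.

0.5 mcg/mL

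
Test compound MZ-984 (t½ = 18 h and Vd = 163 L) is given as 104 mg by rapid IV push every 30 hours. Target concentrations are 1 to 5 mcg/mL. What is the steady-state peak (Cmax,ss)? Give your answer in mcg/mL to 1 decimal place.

τ/t½ = 30/18 ≈ 1.6667, so fraction remaining f = (1/2)^(30/18) ≈ 0.3150.
At steady state, accumulation factor R = 1/(1 − e^(−kτ)) ≈ 1.4599.
Single-dose peak C₀ = D/Vd = 104/163 ≈ 0.638 mcg/mL.
Cmax,ss = C₀/(1 − f) ≈ 0.638/0.6850 ≈ 0.931 mcg/mL.
Peak 0.9 mcg/mL vs MTC 5 mcg/mL: below toxic threshold.

0.9 mcg/mL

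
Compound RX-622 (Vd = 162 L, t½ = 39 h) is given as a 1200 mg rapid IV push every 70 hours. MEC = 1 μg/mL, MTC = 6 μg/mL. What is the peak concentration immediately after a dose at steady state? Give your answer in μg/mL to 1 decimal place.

τ/t½ = 70/39 ≈ 1.7949, so fraction remaining f = (1/2)^(70/39) ≈ 0.2882.
Accumulation ratio R = 1/(1 − f) ≈ 1/0.7118 ≈ 1.4049.
Single-dose peak C₀ = D/Vd = 1200/162 ≈ 7.407 μg/mL.
Cmax,ss = C₀/(1 − f) ≈ 7.407/0.7118 ≈ 10.406 μg/mL.
Peak 10.4 μg/mL vs MTC 6 μg/mL: exceeds toxic threshold.

10.4 μg/mL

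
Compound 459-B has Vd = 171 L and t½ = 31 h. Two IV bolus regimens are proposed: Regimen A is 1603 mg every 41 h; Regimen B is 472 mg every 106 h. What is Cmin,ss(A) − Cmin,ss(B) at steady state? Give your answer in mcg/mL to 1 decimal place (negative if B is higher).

6.0 mcg/mL

Regimen A: f = (1/2)^(41/31) ≈ 0.3998; Cmin,ss = (1603/171)·f/(1−f) ≈ 6.244 mcg/mL.
Regimen B: f = (1/2)^(106/31) ≈ 0.0935; Cmin,ss = (472/171)·f/(1−f) ≈ 0.285 mcg/mL.
Difference ≈ 6.244 − 0.285 ≈ 5.959 mcg/mL.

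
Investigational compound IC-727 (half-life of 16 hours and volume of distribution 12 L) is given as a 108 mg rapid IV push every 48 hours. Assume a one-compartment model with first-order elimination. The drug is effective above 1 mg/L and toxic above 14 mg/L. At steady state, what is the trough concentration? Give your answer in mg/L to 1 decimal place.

τ = 48 h = 3 half-lives, so f = (1/2)^3 = 0.125.
At steady state, R = 1/(1 − 0.125) = 8/7.
Single-dose peak C₀ = D/Vd = 108/12 = 9 mg/L.
Steady-state peak Cmax,ss = C₀·R = 9 × 8/7 ≈ 10.286 mg/L.
Steady-state trough Cmin,ss = Cmax,ss·f ≈ 10.286 × 0.125 ≈ 1.286 mg/L.
Trough 1.3 mg/L vs MEC 1 mg/L: adequate.

1.3 mg/L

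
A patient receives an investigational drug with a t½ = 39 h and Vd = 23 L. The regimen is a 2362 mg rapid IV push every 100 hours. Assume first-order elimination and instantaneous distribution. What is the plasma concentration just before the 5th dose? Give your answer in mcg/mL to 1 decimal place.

20.9 mcg/mL

f = (1/2)^(τ/t½) = (1/2)^(100/39) ≈ 0.1691.
C₀ = D/Vd = 2362/23 ≈ 102.696 mcg/mL.
Before the 5th dose, 4 doses have been given. Superposition: Cmin = C₀·(f + f² + … + f^4).
≈ 102.696 × (0.1691 + 0.0286 + 0.0048 + 0.0008) ≈ 102.696 × 0.2033 ≈ 20.878 mcg/mL.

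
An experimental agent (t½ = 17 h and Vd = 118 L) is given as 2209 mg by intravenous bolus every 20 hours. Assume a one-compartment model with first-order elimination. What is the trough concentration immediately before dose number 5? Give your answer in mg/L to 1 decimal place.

f = (1/2)^(τ/t½) = (1/2)^(20/17) ≈ 0.4424.
C₀ = D/Vd = 2209/118 ≈ 18.720 mg/L.
Before the 5th dose, 4 doses have been given. Superposition: Cmin = C₀·(f + f² + … + f^4).
≈ 18.720 × (0.4424 + 0.1957 + 0.0866 + 0.0383) ≈ 18.720 × 0.7630 ≈ 14.283 mg/L.

14.3 mg/L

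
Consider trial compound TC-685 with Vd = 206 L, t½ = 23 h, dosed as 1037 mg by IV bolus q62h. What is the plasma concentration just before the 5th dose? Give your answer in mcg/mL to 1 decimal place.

0.9 mcg/mL

f = (1/2)^(τ/t½) = (1/2)^(62/23) ≈ 0.1544.
C₀ = D/Vd = 1037/206 ≈ 5.034 mcg/mL.
Before the 5th dose, 4 doses have been given. Superposition: Cmin = C₀·(f + f² + … + f^4).
≈ 5.034 × (0.1544 + 0.0238 + 0.0037 + 0.0006) ≈ 5.034 × 0.1825 ≈ 0.919 mcg/mL.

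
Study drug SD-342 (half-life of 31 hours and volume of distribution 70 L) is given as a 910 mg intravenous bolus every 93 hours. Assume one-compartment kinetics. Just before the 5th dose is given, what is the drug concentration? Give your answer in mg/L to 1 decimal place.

f = (1/2)^(τ/t½) = (1/2)^(93/31) ≈ 0.1250.
C₀ = D/Vd = 910/70 ≈ 13.000 mg/L.
Before the 5th dose, 4 doses have been given. Superposition: Cmin = C₀·(f + f² + … + f^4).
≈ 13.000 × (0.1250 + 0.0156 + 0.0020 + 0.0002) ≈ 13.000 × 0.1428 ≈ 1.856 mg/L.

1.9 mg/L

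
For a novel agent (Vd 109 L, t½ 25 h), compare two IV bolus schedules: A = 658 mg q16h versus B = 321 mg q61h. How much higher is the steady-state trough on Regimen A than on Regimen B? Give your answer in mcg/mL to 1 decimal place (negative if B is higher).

10.1 mcg/mL

Regimen A: f = (1/2)^(16/25) ≈ 0.6417; Cmin,ss = (658/109)·f/(1−f) ≈ 10.811 mcg/mL.
Regimen B: f = (1/2)^(61/25) ≈ 0.1843; Cmin,ss = (321/109)·f/(1−f) ≈ 0.665 mcg/mL.
Difference ≈ 10.811 − 0.665 ≈ 10.146 mcg/mL.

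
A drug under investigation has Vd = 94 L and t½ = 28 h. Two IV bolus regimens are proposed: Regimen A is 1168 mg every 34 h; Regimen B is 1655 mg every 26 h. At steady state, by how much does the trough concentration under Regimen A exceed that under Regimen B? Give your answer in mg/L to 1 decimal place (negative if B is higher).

-10.1 mg/L

Regimen A: f = (1/2)^(34/28) ≈ 0.4310; Cmin,ss = (1168/94)·f/(1−f) ≈ 9.412 mg/L.
Regimen B: f = (1/2)^(26/28) ≈ 0.5254; Cmin,ss = (1655/94)·f/(1−f) ≈ 19.491 mg/L.
Difference ≈ 9.412 − 19.491 ≈ -10.079 mg/L.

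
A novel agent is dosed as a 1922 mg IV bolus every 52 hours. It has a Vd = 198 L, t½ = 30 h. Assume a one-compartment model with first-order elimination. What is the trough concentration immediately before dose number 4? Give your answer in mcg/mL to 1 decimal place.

f = (1/2)^(τ/t½) = (1/2)^(52/30) ≈ 0.3008.
C₀ = D/Vd = 1922/198 ≈ 9.707 mcg/mL.
Before the 4th dose, 3 doses have been given. Superposition: Cmin = C₀·(f + f² + … + f^3).
≈ 9.707 × (0.3008 + 0.0905 + 0.0272) ≈ 9.707 × 0.4185 ≈ 4.062 mcg/mL.

4.1 mcg/mL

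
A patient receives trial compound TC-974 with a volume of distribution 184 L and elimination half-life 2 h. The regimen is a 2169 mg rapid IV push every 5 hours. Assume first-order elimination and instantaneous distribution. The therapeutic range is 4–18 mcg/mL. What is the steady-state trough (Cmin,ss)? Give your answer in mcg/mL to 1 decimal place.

τ/t½ = 5/2 ≈ 2.5, so fraction remaining f = (1/2)^(5/2) ≈ 0.1768.
At steady state, accumulation factor R = 1/(1 − e^(−kτ)) ≈ 1.2148.
Each bolus raises the concentration by D/Vd = 2169/184 ≈ 11.788 mcg/mL.
Steady-state peak Cmax,ss = C₀·R ≈ 11.788 × 1.2148 ≈ 14.320 mcg/mL.
Steady-state trough Cmin,ss = Cmax,ss·f ≈ 14.320 × 0.1768 ≈ 2.532 mcg/mL.
Trough 2.5 mcg/mL vs MEC 4 mcg/mL: subtherapeutic.

2.5 mcg/mL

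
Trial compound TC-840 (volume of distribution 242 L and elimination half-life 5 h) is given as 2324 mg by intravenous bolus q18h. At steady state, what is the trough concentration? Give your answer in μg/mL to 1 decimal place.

0.9 μg/mL

Over one 18-h interval, 18/5 ≈ 3.6 half-lives elapse, leaving f ≈ 0.0825 of each dose.
Single-dose peak C₀ = D/Vd = 2324/242 ≈ 9.603 μg/mL.
Steady-state trough Cmin,ss = C₀·f/(1−f) ≈ 9.603 × 0.0825/0.9175 ≈ 0.863 μg/mL.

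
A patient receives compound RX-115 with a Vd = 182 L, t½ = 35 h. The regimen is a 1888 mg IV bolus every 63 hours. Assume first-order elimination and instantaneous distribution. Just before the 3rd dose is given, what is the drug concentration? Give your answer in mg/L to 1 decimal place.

f = (1/2)^(τ/t½) = (1/2)^(63/35) ≈ 0.2872.
C₀ = D/Vd = 1888/182 ≈ 10.374 mg/L.
Before the 3rd dose, 2 doses have been given. Superposition: Cmin = C₀·(f + f²).
≈ 10.374 × (0.2872 + 0.0825) ≈ 10.374 × 0.3697 ≈ 3.835 mg/L.

3.8 mg/L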